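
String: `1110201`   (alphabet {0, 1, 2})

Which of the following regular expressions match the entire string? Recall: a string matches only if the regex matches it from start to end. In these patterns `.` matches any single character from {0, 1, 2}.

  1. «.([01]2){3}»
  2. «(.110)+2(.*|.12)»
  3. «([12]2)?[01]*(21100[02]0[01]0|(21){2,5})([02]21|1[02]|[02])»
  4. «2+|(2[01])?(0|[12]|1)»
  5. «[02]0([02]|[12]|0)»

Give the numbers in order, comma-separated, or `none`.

1 → no match — must end with `2`
2 → match
3 → no match
4 → no match
5 → no match

2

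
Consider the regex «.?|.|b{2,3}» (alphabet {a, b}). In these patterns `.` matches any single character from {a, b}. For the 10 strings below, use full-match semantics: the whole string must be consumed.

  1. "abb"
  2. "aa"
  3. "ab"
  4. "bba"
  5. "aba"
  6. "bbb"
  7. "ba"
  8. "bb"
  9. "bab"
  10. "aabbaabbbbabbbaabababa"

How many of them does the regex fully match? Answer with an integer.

1. "abb" → no match
2. "aa" → no match
3. "ab" → no match
4. "bba" → no match
5. "aba" → no match
6. "bbb" → match
7. "ba" → no match
8. "bb" → match
9. "bab" → no match
10 → no match
Total matched: 2

2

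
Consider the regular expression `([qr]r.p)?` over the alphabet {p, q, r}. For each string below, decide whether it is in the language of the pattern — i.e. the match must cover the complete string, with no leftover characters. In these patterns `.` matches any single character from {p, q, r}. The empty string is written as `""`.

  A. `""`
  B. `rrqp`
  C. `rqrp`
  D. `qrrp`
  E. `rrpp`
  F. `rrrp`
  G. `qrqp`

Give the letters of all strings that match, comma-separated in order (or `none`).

A, B, D, E, F, G

A → match
B → match
C → no match
D → match
E → match
F → match
G → match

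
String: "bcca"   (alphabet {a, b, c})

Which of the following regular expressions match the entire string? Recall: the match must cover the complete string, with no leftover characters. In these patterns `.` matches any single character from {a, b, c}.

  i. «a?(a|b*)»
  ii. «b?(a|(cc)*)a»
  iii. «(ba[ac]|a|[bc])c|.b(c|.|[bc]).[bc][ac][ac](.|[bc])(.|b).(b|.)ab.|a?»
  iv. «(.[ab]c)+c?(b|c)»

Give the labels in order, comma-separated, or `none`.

ii

i → no match
ii → match
iii → no match
iv → no match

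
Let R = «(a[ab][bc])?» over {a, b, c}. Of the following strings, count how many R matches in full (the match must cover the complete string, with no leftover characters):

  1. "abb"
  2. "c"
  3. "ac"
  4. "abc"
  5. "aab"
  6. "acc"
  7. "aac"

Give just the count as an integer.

4

1. "abb" → match
2. "c" → no match
3. "ac" → no match
4. "abc" → match
5. "aab" → match
6. "acc" → no match
7. "aac" → match
Total matched: 4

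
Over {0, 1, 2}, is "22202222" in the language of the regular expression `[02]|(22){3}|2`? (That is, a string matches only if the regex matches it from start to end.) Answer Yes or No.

No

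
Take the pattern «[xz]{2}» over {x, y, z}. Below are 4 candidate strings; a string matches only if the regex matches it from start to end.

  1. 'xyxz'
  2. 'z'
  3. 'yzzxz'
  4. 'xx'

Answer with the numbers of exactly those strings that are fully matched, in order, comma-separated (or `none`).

1 → no match
2 → no match
3 → no match
4 → match

4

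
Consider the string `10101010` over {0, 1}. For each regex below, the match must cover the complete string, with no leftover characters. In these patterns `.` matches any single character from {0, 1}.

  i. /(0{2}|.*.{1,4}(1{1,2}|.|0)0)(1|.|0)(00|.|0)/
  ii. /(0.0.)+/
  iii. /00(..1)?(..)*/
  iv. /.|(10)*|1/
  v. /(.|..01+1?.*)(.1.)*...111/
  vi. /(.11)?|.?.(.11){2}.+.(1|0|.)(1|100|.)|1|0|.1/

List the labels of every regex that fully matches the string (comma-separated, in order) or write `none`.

i, iv

i → match
ii → no match — must start with `0`
iii → no match — must start with `00`
iv → match
v → no match — must end with `111`
vi → no match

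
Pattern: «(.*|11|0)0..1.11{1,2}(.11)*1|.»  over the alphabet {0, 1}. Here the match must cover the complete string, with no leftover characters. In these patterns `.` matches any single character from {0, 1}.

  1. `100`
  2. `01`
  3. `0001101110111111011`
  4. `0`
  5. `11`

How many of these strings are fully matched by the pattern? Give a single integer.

1 → no match
2 → no match
3 → no match
4 → match
5 → no match
Total matched: 1

1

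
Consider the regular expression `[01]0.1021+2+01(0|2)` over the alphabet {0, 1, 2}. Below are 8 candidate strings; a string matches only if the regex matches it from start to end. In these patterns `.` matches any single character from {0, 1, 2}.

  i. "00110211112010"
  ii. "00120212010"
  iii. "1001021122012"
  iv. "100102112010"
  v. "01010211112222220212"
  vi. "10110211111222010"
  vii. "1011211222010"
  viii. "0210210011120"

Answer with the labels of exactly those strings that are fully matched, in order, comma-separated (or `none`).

i → match
ii. "00120212010" → no match
iii → match
iv. "100102112010" → match
v → no match
vi → match
vii → no match
viii → no match

i, iii, iv, vi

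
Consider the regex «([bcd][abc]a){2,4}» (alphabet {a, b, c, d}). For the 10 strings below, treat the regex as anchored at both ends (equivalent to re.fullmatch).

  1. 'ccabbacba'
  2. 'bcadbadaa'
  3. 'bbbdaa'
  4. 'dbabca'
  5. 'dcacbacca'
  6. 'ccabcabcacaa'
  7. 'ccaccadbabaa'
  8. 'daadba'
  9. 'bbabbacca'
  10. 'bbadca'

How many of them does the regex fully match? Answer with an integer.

1 → match
2 → match
3 → no match
4 → match
5 → match
6 → match
7 → match
8 → match
9 → match
10 → match
Total matched: 9

9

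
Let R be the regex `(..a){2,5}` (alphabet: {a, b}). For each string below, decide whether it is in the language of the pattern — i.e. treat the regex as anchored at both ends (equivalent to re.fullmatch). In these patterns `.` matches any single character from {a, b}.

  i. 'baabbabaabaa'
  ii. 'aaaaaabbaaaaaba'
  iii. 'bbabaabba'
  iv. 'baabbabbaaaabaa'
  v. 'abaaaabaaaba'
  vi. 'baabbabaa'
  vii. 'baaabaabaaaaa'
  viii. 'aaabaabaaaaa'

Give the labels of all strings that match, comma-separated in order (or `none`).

i. 'baabbabaabaa' → match
ii → match
iii. 'bbabaabba' → match
iv → match
v. 'abaaaabaaaba' → match
vi. 'baabbabaa' → match
vii → no match
viii. 'aaabaabaaaaa' → match

i, ii, iii, iv, v, vi, viii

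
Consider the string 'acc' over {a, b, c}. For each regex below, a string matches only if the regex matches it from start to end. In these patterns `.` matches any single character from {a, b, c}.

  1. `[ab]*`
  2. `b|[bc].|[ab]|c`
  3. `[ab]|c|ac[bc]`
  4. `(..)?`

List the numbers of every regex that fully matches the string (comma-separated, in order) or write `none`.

3

1 → no match
2 → no match
3 → match
4 → no match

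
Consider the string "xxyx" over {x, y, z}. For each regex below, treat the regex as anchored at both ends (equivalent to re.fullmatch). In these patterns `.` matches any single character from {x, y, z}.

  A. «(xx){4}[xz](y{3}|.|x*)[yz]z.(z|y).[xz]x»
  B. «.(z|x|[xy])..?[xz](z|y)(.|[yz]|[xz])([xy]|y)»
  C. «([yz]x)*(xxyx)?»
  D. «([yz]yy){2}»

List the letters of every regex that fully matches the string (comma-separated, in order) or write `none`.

C

A → no match
B → no match
C → match
D → no match — must end with "yy"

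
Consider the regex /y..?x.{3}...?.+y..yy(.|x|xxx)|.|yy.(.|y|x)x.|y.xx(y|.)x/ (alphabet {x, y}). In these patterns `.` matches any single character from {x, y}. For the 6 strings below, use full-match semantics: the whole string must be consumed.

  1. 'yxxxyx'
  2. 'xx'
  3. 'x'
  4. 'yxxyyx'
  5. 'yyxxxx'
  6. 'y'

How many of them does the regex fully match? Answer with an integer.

4

1 → match
2 → no match
3 → match
4 → no match
5 → match
6 → match
Total matched: 4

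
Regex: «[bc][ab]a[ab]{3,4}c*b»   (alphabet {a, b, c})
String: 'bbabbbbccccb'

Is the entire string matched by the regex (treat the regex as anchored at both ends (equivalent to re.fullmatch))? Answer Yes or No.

Yes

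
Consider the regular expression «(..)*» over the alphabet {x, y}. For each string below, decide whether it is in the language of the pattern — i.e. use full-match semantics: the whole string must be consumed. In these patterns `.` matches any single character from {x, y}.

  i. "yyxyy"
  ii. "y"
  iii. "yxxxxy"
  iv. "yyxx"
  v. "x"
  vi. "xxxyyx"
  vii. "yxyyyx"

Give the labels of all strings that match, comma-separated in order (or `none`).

iii, iv, vi, vii

i → no match
ii → no match
iii → match
iv → match
v → no match
vi → match
vii → match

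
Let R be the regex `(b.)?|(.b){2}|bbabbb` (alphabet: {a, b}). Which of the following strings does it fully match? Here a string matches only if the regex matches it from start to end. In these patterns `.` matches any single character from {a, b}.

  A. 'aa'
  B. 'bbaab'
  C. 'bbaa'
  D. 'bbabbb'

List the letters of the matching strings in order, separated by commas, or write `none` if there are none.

D

A. 'aa' → no match
B. 'bbaab' → no match
C. 'bbaa' → no match
D. 'bbabbb' → match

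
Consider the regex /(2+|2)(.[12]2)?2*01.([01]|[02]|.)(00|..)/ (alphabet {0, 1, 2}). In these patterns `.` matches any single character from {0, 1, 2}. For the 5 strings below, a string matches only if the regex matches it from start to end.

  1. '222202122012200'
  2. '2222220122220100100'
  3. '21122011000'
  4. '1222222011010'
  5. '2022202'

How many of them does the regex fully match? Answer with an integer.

1 → no match
2 → no match
3 → match
4 → no match — must start with '2'
5 → no match
Total matched: 1

1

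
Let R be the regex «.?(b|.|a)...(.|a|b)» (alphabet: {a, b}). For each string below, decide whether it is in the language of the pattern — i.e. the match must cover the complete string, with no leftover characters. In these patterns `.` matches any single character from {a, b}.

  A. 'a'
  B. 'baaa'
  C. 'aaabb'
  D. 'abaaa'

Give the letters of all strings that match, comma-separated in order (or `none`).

C, D

A → no match
B → no match
C → match
D → match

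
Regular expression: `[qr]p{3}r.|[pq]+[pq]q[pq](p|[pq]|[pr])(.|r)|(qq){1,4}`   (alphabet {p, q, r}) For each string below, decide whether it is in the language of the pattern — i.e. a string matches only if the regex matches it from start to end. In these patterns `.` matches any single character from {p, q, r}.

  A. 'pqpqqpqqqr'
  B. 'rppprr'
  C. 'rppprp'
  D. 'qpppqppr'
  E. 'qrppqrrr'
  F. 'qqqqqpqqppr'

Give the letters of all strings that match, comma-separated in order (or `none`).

A, B, C, D, F

A → match
B → match
C → match
D → match
E → no match
F → match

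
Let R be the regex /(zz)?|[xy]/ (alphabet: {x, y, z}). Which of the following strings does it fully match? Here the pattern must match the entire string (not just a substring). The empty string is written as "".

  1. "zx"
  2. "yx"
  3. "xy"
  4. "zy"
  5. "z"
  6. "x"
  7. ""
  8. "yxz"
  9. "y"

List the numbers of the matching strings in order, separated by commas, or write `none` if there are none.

6, 7, 9

1 → no match
2 → no match
3 → no match
4 → no match
5 → no match
6 → match
7 → match
8 → no match
9 → match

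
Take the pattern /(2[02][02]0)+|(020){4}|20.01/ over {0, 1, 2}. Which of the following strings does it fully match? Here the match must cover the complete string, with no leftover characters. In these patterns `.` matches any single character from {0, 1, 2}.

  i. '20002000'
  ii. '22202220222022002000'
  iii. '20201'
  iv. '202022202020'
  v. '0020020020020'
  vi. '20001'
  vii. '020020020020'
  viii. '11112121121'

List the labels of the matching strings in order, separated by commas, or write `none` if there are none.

i → match
ii → match
iii → match
iv → match
v → no match
vi → match
vii → match
viii → no match

i, ii, iii, iv, vi, vii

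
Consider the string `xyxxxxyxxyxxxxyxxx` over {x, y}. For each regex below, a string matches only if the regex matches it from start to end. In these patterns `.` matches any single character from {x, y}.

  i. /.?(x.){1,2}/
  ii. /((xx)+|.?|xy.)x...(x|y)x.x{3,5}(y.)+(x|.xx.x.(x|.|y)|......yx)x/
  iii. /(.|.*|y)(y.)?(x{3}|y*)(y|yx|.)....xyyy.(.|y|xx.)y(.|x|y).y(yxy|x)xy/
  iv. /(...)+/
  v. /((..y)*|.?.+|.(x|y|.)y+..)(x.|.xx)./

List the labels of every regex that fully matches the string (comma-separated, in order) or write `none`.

i → no match
ii → match
iii → no match — must end with `xy`
iv → match
v → match

ii, iv, v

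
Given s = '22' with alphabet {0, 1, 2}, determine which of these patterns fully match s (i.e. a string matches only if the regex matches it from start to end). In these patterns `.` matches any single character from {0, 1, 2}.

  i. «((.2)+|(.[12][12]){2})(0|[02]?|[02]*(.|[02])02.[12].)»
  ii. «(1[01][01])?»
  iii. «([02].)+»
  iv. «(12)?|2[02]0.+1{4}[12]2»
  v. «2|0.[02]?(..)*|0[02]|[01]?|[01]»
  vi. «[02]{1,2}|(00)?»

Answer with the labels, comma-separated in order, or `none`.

i → match
ii → no match
iii → match
iv → no match
v → no match
vi → match

i, iii, vi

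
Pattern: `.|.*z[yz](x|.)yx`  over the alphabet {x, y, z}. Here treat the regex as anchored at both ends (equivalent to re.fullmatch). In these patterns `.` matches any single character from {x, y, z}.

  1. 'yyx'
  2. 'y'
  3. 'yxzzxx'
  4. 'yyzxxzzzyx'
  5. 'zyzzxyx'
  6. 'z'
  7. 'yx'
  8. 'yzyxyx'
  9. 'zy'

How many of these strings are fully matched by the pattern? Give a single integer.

5

1 → no match
2 → match
3 → no match
4 → match
5 → match
6 → match
7 → no match
8 → match
9 → no match
Total matched: 5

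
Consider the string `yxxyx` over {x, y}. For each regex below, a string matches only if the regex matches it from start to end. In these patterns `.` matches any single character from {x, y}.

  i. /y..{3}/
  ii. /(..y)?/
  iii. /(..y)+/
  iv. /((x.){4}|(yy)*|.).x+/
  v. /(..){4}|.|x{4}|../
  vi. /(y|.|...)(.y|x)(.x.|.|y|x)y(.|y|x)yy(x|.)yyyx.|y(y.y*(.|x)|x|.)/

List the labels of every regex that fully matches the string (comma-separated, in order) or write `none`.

i

i → match
ii → no match
iii → no match — must end with `y`
iv → no match
v → no match
vi → no match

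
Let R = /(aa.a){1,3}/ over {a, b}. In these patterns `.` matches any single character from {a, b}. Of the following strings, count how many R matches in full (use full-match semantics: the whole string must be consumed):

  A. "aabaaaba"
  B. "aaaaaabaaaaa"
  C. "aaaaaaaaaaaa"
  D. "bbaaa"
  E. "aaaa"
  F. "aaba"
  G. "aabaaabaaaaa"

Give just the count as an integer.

6

A → match
B → match
C → match
D → no match — must start with "aa"
E → match
F → match
G → match
Total matched: 6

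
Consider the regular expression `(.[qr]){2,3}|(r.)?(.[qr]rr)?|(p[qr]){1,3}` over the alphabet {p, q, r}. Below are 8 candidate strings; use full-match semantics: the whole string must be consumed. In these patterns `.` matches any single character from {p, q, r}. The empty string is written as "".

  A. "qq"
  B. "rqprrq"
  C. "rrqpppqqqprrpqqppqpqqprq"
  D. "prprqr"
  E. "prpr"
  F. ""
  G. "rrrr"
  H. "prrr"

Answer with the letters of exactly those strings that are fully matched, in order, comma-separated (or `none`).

B, D, E, F, G, H

A → no match
B → match
C → no match
D → match
E → match
F → match
G → match
H → match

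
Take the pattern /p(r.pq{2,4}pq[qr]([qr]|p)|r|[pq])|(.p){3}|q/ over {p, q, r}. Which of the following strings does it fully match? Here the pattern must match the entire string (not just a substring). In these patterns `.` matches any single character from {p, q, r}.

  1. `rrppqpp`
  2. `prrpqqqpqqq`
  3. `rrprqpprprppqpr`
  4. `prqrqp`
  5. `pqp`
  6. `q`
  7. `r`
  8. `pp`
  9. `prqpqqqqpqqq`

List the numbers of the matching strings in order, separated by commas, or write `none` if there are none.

2, 6, 8, 9

1 → no match
2 → match
3 → no match
4 → no match
5 → no match
6 → match
7 → no match
8 → match
9 → match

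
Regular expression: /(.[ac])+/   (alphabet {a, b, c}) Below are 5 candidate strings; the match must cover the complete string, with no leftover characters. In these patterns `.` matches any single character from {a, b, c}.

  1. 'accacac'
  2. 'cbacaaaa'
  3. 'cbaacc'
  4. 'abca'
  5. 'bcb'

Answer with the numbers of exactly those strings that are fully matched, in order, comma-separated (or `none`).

none

1 → no match
2 → no match
3 → no match
4 → no match
5 → no match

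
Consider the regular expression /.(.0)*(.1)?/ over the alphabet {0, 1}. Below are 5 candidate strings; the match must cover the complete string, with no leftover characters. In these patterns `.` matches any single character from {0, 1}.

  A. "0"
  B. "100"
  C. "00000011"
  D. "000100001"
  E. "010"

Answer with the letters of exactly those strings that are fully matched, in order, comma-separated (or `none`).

A, B, D, E

A → match
B → match
C → no match
D → match
E → match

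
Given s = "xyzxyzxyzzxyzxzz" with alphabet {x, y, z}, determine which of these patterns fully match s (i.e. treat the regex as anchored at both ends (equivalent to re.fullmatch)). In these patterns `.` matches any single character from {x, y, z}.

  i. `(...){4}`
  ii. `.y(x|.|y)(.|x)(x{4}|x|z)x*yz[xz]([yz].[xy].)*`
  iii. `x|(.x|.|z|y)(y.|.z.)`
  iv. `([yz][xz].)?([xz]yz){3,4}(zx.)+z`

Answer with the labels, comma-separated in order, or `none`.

i → no match
ii → no match
iii → no match
iv → match

iv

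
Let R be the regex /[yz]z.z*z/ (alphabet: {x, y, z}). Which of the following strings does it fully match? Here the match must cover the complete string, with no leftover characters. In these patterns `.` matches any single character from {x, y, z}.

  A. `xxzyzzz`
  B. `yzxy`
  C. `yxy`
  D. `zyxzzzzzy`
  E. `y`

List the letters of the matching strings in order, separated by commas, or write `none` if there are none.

none

A. `xxzyzzz` → no match
B. `yzxy` → no match — must end with `z`
C. `yxy` → no match — must end with `z`
D. `zyxzzzzzy` → no match — must end with `z`
E. `y` → no match — must end with `z`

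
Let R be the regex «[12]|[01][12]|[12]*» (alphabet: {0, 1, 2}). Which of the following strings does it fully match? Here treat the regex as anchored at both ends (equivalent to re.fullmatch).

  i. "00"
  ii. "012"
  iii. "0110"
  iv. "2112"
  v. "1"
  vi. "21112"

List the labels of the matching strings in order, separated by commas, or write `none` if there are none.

iv, v, vi

i → no match
ii → no match
iii → no match
iv → match
v → match
vi → match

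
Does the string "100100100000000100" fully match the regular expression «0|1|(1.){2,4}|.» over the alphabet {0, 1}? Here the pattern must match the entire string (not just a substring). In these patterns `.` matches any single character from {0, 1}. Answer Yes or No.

No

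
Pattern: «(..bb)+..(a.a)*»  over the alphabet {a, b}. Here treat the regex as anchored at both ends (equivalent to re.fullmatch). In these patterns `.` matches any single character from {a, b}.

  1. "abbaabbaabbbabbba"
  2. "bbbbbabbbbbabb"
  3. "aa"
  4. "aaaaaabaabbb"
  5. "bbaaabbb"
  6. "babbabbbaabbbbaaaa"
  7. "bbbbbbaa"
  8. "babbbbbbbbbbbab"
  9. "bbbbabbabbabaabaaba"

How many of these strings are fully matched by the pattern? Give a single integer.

0

1 → no match
2 → no match
3 → no match
4 → no match
5 → no match
6 → no match
7 → no match
8 → no match
9 → no match
Total matched: 0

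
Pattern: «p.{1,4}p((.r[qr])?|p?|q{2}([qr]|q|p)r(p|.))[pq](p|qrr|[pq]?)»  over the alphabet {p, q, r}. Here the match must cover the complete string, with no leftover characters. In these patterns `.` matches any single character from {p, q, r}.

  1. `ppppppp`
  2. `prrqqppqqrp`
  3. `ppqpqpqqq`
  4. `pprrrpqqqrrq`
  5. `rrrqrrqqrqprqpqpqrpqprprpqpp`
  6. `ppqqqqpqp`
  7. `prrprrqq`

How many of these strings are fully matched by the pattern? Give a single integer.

1 → match
2 → no match
3 → no match
4 → match
5 → no match — must start with `p`
6 → no match
7 → match
Total matched: 3

3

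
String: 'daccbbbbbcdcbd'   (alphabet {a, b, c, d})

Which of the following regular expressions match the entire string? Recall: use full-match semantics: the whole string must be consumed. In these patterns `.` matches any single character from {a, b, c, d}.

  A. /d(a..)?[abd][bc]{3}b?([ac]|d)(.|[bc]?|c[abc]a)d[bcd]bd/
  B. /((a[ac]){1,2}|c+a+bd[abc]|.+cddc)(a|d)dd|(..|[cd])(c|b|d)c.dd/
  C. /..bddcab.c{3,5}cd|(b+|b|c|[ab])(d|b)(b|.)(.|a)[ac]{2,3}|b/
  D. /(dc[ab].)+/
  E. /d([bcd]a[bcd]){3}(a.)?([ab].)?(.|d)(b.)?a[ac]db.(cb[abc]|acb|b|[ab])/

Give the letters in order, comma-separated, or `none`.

A

A → match
B → no match — must end with 'dd'
C → no match
D → no match — must start with 'dc'
E → no match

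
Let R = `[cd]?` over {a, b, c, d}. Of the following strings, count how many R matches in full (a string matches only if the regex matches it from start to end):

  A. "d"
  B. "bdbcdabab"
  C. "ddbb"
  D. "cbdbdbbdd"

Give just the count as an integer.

1

A. "d" → match
B. "bdbcdabab" → no match
C. "ddbb" → no match
D. "cbdbdbbdd" → no match
Total matched: 1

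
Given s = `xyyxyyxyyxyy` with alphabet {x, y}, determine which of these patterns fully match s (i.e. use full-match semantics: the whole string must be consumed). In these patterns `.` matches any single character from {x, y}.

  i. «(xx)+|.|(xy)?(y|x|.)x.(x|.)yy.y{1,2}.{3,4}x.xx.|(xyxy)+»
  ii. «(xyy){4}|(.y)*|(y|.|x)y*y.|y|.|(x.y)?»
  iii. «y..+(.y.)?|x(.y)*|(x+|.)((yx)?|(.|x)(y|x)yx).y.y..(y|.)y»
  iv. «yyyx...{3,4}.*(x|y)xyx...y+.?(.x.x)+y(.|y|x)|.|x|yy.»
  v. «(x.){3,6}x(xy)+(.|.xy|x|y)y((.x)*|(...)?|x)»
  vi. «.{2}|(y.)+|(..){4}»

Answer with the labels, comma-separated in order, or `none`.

i → no match
ii → match
iii → no match
iv → no match
v → no match
vi → no match

ii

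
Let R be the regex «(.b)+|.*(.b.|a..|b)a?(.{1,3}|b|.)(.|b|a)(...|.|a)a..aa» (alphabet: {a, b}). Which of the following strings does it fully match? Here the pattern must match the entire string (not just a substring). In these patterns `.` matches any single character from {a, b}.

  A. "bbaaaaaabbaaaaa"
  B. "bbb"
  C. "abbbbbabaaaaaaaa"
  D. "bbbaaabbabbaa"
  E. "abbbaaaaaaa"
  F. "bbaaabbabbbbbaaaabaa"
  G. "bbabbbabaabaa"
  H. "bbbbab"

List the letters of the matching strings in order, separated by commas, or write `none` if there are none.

A → match
B → no match
C → match
D → match
E → match
F → match
G → match
H → match

A, C, D, E, F, G, H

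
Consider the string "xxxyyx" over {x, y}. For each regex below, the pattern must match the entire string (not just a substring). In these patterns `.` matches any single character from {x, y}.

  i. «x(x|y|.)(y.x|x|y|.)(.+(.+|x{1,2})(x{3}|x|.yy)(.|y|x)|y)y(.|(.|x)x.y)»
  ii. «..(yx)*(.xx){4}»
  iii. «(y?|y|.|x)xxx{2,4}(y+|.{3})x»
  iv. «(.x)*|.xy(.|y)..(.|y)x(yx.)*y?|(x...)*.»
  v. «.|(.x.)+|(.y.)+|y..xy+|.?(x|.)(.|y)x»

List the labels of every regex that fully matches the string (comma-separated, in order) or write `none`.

i → match
ii → no match — must end with "xx"
iii → no match
iv → no match
v → no match

i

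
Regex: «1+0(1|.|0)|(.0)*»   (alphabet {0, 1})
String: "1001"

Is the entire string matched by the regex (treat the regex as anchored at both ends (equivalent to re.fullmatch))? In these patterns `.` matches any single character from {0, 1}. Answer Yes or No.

No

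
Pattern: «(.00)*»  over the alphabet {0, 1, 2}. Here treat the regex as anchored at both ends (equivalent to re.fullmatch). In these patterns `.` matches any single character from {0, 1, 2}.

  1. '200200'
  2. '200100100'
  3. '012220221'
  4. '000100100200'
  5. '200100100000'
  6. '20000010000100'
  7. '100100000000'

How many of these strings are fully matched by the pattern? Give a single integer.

1. '200200' → match
2. '200100100' → match
3. '012220221' → no match
4. '000100100200' → match
5. '200100100000' → match
6 → no match
7. '100100000000' → match
Total matched: 5

5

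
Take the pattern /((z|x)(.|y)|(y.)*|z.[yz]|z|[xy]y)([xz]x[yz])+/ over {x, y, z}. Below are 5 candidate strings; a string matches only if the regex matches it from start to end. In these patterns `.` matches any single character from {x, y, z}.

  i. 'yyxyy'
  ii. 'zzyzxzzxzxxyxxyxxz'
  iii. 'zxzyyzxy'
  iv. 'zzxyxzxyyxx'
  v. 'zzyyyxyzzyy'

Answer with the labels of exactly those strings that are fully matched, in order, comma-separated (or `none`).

i → no match
ii → match
iii → no match
iv → no match
v → no match

ii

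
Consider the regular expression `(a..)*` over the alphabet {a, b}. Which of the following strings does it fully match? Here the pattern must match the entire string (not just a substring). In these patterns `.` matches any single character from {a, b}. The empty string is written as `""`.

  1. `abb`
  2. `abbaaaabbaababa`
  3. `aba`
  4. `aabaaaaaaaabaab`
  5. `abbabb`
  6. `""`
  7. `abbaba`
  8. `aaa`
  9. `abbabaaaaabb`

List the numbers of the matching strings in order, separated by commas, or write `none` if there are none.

1, 2, 3, 4, 5, 6, 7, 8, 9

1 → match
2 → match
3 → match
4 → match
5 → match
6 → match
7 → match
8 → match
9 → match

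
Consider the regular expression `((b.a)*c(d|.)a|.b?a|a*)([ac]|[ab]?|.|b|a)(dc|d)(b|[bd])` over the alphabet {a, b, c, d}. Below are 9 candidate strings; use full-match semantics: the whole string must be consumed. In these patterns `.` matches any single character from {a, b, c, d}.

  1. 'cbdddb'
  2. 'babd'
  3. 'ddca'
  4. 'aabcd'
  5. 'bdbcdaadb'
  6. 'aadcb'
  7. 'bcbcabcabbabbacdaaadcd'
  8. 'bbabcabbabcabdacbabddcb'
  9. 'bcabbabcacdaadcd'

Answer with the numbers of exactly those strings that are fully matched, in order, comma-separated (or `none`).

6, 9

1 → no match
2 → no match
3 → no match
4 → no match
5 → no match
6 → match
7 → no match
8 → no match
9 → match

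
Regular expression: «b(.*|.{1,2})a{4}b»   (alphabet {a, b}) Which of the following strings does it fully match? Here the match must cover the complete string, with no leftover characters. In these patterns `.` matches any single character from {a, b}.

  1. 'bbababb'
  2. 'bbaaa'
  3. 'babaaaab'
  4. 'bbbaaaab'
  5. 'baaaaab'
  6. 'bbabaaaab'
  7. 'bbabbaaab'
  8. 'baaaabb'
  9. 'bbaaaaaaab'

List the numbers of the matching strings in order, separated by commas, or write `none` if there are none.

1. 'bbababb' → no match — must end with 'ab'
2. 'bbaaa' → no match — must end with 'ab'
3. 'babaaaab' → match
4. 'bbbaaaab' → match
5. 'baaaaab' → match
6. 'bbabaaaab' → match
7. 'bbabbaaab' → no match
8. 'baaaabb' → no match — must end with 'ab'
9. 'bbaaaaaaab' → match

3, 4, 5, 6, 9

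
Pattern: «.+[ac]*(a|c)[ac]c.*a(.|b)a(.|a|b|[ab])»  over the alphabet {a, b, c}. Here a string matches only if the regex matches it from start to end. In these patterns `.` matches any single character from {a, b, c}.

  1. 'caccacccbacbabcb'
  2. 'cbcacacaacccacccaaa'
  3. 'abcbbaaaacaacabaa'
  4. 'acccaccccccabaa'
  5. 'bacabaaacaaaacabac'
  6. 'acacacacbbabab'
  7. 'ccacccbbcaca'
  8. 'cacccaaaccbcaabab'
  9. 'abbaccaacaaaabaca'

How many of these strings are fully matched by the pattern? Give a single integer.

5

1 → no match
2 → no match
3 → match
4 → match
5 → match
6 → match
7 → no match
8 → match
9 → no match
Total matched: 5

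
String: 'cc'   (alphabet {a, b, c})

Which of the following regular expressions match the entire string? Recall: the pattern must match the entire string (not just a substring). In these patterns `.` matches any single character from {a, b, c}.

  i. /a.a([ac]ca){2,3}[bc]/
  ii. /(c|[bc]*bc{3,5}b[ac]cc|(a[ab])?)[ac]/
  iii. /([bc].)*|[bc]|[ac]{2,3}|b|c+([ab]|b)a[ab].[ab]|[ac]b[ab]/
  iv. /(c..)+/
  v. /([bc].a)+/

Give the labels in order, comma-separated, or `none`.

ii, iii

i → no match — must start with 'a'
ii → match
iii → match
iv → no match
v → no match — must end with 'a'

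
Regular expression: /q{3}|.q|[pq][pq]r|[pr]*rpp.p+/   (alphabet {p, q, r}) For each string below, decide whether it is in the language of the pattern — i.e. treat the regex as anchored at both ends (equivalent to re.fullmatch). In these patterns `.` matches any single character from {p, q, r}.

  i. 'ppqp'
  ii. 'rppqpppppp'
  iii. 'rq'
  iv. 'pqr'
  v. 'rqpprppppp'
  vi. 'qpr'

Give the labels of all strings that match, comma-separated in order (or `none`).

i. 'ppqp' → no match
ii. 'rppqpppppp' → match
iii. 'rq' → match
iv. 'pqr' → match
v. 'rqpprppppp' → no match
vi. 'qpr' → match

ii, iii, iv, vi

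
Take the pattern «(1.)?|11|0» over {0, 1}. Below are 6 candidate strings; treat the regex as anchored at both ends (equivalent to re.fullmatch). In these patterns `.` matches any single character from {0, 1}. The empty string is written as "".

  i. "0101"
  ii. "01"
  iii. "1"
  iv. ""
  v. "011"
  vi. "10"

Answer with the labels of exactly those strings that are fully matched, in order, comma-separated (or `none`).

i. "0101" → no match
ii. "01" → no match
iii. "1" → no match
iv. "" → match
v. "011" → no match
vi. "10" → match

iv, vi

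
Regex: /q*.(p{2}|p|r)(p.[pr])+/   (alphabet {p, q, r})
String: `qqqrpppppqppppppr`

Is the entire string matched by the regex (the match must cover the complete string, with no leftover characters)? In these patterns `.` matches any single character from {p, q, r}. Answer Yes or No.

Yes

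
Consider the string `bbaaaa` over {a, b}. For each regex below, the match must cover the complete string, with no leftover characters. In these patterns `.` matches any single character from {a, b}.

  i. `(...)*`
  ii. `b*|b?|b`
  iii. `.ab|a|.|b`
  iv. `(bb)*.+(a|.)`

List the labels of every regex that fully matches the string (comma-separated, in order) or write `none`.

i, iv

i → match
ii → no match
iii → no match
iv → match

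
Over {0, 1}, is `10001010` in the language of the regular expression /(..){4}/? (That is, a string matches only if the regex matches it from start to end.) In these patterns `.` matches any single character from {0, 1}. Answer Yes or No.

Yes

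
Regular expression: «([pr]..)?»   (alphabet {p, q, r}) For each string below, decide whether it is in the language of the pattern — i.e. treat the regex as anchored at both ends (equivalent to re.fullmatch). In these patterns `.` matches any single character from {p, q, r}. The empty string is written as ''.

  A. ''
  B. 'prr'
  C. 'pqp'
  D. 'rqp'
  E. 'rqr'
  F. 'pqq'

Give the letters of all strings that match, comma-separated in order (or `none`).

A, B, C, D, E, F

A. '' → match
B. 'prr' → match
C. 'pqp' → match
D. 'rqp' → match
E. 'rqr' → match
F. 'pqq' → match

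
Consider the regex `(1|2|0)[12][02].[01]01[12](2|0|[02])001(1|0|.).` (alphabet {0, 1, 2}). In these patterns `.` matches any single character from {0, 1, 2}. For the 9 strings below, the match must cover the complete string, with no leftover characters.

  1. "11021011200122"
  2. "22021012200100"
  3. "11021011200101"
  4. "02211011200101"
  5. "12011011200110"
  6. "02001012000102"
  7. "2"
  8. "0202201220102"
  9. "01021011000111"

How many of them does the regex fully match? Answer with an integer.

1 → match
2 → match
3 → match
4 → match
5 → match
6 → match
7 → no match
8 → no match
9 → match
Total matched: 7

7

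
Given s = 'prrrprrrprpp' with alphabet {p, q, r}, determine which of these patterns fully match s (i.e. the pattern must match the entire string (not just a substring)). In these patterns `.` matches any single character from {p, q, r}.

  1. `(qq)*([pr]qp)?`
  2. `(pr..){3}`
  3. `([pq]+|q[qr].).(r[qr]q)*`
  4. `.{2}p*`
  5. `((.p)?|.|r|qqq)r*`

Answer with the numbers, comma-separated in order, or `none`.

2

1 → no match
2 → match
3 → no match
4 → no match
5 → no match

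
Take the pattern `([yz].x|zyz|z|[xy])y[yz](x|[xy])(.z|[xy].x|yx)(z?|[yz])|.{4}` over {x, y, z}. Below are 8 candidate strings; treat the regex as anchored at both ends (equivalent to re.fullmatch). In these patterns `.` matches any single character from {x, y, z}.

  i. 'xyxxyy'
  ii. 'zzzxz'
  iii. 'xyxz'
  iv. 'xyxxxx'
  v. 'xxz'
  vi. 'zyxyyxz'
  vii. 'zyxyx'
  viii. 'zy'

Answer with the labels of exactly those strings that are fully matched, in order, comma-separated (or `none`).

iii

i → no match
ii → no match
iii → match
iv → no match
v → no match
vi → no match
vii → no match
viii → no match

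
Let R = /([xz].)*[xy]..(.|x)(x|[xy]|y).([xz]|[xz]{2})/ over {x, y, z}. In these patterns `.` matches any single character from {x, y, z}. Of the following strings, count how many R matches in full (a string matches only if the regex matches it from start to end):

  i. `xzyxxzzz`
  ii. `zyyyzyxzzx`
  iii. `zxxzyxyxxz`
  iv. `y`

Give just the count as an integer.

3

i → match
ii → match
iii → match
iv → no match
Total matched: 3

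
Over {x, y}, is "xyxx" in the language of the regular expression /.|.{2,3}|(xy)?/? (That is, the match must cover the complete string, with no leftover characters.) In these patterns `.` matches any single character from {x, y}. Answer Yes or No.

No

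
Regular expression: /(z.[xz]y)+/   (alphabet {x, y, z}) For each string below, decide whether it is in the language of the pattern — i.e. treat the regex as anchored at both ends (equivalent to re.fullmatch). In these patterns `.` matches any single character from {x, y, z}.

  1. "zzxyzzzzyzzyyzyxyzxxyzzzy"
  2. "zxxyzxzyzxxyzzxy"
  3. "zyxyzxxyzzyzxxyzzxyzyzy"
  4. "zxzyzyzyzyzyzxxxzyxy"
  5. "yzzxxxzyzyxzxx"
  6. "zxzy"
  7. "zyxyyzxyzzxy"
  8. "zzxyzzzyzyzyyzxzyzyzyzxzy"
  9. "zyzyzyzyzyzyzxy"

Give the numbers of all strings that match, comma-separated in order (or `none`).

1 → no match
2 → match
3 → no match
4 → no match
5 → no match — must start with "z"
6 → match
7 → no match
8 → no match
9 → no match

2, 6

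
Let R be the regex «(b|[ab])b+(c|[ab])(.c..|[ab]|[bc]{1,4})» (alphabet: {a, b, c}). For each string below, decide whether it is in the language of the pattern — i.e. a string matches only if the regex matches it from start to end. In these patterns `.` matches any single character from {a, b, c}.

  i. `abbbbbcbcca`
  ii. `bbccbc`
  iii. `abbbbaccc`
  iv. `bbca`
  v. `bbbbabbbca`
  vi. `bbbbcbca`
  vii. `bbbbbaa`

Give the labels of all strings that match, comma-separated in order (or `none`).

i → match
ii → match
iii → match
iv → match
v → no match
vi → no match
vii → match

i, ii, iii, iv, vii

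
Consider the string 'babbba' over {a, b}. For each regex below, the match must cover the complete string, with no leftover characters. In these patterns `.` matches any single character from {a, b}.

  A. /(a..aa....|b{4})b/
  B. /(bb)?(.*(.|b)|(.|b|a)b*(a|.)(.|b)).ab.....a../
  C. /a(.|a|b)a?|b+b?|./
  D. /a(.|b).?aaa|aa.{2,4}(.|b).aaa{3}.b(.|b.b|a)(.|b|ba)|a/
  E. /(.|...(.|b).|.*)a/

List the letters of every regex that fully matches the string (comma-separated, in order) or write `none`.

A → no match — must end with 'b'
B → no match
C → no match
D → no match
E → match

E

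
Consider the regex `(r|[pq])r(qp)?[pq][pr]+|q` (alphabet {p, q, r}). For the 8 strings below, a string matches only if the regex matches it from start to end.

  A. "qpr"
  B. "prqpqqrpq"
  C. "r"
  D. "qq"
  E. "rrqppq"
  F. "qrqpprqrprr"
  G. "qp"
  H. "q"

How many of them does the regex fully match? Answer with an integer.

A → no match
B → no match
C → no match
D → no match
E → no match
F → no match
G → no match
H → match
Total matched: 1

1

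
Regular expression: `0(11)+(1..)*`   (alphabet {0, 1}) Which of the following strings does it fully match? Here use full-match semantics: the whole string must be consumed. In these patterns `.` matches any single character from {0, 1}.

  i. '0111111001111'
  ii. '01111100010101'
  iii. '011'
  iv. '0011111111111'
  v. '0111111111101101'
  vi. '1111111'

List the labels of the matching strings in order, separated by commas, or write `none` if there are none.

iii, v

i → no match
ii → no match
iii → match
iv → no match — must start with '011'
v → match
vi → no match — must start with '011'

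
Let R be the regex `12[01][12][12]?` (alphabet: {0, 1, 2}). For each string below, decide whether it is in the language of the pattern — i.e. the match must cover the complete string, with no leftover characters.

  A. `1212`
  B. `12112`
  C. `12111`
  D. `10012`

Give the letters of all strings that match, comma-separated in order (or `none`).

A → match
B → match
C → match
D → no match — must start with `12`

A, B, C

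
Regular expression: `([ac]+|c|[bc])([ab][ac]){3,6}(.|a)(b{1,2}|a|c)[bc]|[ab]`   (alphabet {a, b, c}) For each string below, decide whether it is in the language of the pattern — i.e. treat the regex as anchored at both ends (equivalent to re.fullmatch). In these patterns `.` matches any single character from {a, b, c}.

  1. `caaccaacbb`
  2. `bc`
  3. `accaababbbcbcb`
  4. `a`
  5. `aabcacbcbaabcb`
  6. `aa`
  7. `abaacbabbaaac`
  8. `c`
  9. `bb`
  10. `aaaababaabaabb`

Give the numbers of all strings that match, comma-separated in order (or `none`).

1 → no match
2 → no match
3 → no match
4 → match
5 → no match
6 → no match
7 → no match
8 → no match
9 → no match
10 → no match

4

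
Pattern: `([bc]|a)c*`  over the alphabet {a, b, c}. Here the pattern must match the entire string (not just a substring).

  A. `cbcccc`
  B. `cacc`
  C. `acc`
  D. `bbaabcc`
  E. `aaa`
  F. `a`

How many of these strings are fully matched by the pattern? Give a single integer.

A. `cbcccc` → no match
B. `cacc` → no match
C. `acc` → match
D. `bbaabcc` → no match
E. `aaa` → no match
F. `a` → match
Total matched: 2

2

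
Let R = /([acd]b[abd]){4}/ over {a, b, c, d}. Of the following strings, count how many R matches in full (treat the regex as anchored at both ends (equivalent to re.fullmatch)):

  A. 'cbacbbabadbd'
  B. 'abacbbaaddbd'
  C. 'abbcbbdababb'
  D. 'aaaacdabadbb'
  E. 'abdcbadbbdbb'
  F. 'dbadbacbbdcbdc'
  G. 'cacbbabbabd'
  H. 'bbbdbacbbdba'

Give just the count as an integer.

A → match
B → no match
C → no match
D → no match
E → match
F → no match
G → no match
H → no match
Total matched: 2

2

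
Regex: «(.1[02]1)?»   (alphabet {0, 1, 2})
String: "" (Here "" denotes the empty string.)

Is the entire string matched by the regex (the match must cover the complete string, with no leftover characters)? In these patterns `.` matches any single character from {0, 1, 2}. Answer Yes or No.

Yes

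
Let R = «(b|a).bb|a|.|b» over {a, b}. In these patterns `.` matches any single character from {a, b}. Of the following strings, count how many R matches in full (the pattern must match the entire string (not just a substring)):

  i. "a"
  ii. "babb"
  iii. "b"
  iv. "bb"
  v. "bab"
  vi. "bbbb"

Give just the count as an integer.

4

i → match
ii → match
iii → match
iv → no match
v → no match
vi → match
Total matched: 4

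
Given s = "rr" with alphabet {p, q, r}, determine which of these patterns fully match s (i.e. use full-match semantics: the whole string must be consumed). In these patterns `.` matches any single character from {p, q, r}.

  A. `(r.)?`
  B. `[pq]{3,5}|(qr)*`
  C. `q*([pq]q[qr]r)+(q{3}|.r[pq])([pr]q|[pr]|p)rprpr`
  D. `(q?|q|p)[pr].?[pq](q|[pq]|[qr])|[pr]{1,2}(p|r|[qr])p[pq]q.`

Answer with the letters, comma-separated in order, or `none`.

A → match
B → no match
C → no match — must end with "rprpr"
D → no match

A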